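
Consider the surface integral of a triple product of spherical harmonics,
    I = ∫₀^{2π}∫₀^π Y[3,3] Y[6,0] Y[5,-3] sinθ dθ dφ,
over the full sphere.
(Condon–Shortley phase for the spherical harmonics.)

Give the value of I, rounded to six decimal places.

-0.110086

m-sum 0 ✓  L=14 even ✓  3≤5≤9 ✓
Π(2lᵢ+1) = 7×13×11 = 1001
triangle coeff Δ(3,6,5) = 1/675675
Σ_t [1,3]: t=1:−1/8640 t=2:+1/2304 t=3:−1/8640 = 7/34560
(3j)²=7/429 [(3 6 5; 0 0 0)], sign=-1
Σ_t [0,0]: t=0:+1/69120 = 1/69120
(3j)²=4/429 [(3 6 5; 3 0 -3)], sign=+1
⇒ 4πI² = 196/1287
I = (-1)√(196/1287/(4π)) = -0.11008644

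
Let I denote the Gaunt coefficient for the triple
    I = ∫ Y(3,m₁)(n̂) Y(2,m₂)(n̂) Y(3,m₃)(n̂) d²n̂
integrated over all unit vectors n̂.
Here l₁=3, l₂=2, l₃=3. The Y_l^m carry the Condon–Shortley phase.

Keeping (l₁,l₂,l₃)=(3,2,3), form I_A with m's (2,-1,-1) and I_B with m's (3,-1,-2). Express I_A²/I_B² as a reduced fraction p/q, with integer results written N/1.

Shared (l₁,l₂,l₃)=(3,2,3): N and (l;000)² cancel in I_A²/I_B².
A: Δ = 2!·4!·2!/9! = 1/3780; Racah Σ t=0..1: t=0:+1/12 t=1:−1/48 = 1/16; ⇒ 3j(3 2 3; 2 -1 -1)² = 1/28, sgn +1
B: Δ = 2!·4!·2!/9! = 1/3780; Racah Σ t=0..0: t=0:+1/48 = 1/48; ⇒ 3j(3 2 3; 3 -1 -2)² = 5/84, sgn -1
I_A²/I_B² = (1/28)/(5/84) = 3/5

3/5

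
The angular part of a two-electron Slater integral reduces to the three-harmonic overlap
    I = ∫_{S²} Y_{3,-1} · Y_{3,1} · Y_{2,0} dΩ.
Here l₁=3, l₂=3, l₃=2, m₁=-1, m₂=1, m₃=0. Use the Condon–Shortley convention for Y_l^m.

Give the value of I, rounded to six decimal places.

Rules hold: Σm=0, L=8 even, 0≤2≤6.
N = 7·7·5 = 245
Δ = 4!·2!·2!/9! = 1/3780
Racah Σ t=1..3: t=1:−1/24 t=2:+1/4 t=3:−1/24 = 1/6
⇒ 3j(3 3 2; 0 0 0)² = 4/105, sgn +1
Racah Σ t=2..4: t=2:+1/16 t=3:−1/6 t=4:+1/96 = -3/32
⇒ 3j(3 3 2; -1 1 0)² = 3/140, sgn -1
4πI² = N·(3j₀)²·(3jₘ)² = 1/5
I = -1·√(0.2/4π) = -0.12615663

-0.126157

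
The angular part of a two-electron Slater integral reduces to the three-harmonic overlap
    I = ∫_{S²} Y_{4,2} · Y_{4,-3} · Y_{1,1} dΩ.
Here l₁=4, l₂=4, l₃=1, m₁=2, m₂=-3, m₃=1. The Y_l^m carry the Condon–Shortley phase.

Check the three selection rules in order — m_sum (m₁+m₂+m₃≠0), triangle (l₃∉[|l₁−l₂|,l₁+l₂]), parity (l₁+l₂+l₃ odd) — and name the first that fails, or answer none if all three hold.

azimuthal sum: 2 − 3 + 1 = 0  ✓
0 ≤ 1 ≤ 8 (triangle on l)  ✓
L = 4 + 4 + 1 = 9 (odd)  ✗

parity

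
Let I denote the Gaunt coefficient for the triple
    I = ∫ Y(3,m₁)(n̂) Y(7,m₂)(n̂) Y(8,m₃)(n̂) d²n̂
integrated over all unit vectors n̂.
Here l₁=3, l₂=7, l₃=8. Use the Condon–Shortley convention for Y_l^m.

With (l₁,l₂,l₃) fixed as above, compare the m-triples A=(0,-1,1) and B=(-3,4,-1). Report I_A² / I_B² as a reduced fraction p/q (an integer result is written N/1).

2523/1375

Same 3,7,8: normalisation and zero-m 3j drop out of the ratio.
A: Δ: 2! 4! 12! / 19! → 1/5290740; sum: t=0:+1/6220800 t=1:−1/2419200 t=2:+1/11612160 = -29/174182400; 3j²(3 7 8; 0 -1 1) = Δ·Π!·Σ² = 841/83980  (sign +1)
B: Δ: 2! 4! 12! / 19! → 1/5290740; sum: t=2:+1/104509440 = 1/104509440; 3j²(3 7 8; -3 4 -1) = Δ·Π!·Σ² = 275/50388  (sign -1)
I_A²/I_B² = (841/83980)/(275/50388) = 2523/1375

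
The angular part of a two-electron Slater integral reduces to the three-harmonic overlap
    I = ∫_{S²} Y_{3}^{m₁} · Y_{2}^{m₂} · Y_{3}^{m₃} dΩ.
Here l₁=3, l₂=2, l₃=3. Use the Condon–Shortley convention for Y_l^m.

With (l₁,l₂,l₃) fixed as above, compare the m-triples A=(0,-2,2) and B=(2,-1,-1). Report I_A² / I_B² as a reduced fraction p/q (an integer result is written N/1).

l's match ⇒ only the (l;m) 3-j factors differ between A and B.
A: triangle coeff Δ(3,2,3) = 1/3780; Σ_t [0,0]: t=0:+1/24 = 1/24; (3j)²=1/21 [(3 2 3; 0 -2 2)], sign=-1
B: triangle coeff Δ(3,2,3) = 1/3780; Σ_t [0,1]: t=0:+1/12 t=1:−1/48 = 1/16; (3j)²=1/28 [(3 2 3; 2 -1 -1)], sign=+1
I_A²/I_B² = (1/21)/(1/28) = 4/3

4/3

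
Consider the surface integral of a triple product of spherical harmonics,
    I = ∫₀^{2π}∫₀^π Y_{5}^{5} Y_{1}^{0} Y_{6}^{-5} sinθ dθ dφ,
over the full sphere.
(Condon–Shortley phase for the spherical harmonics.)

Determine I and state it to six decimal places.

-0.135514

Rules hold: Σm=0, L=12 even, 4≤6≤6.
N = 11·3·13 = 429
Δ = 0!·10!·2!/13! = 1/858
Racah Σ t=0..0: t=0:+1/14400 = 1/14400
⇒ 3j(5 1 6; 0 0 0)² = 6/143, sgn +1
Racah Σ t=0..0: t=0:+1/3628800 = 1/3628800
⇒ 3j(5 1 6; 5 0 -5)² = 1/78, sgn -1
4πI² = N·(3j₀)²·(3jₘ)² = 3/13
I = -1·√(0.230769/4π) = -0.13551395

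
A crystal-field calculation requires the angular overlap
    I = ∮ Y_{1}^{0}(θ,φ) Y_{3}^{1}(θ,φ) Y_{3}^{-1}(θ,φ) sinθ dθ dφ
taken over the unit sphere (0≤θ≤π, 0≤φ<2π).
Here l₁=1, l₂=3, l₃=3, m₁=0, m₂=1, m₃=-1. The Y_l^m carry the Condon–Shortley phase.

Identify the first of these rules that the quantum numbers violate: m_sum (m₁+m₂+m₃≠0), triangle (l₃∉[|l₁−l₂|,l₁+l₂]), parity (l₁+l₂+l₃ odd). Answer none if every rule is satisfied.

azimuthal sum: 0 + 1 − 1 = 0  ✓
2 ≤ 3 ≤ 4 (triangle on l)  ✓
L = 1 + 3 + 3 = 7 (odd)  ✗

parity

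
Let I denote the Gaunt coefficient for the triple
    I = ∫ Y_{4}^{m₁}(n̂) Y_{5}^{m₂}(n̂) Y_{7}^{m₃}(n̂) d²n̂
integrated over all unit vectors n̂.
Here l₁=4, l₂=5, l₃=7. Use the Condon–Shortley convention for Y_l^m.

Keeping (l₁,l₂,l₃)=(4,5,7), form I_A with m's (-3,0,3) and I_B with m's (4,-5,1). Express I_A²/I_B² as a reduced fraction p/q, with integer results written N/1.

Shared (l₁,l₂,l₃)=(4,5,7): N and (l;000)² cancel in I_A²/I_B².
A: Δ = 2!·6!·8!/17! = 1/6126120; Racah Σ t=1..2: t=1:−1/414720 t=2:+1/172800 = 7/2073600; ⇒ 3j(4 5 7; -3 0 3)² = 343/29172, sgn +1
B: Δ = 2!·6!·8!/17! = 1/6126120; Racah Σ t=0..0: t=0:+1/58060800 = 1/58060800; ⇒ 3j(4 5 7; 4 -5 1)² = 1/4862, sgn +1
I_A²/I_B² = (343/29172)/(1/4862) = 343/6

343/6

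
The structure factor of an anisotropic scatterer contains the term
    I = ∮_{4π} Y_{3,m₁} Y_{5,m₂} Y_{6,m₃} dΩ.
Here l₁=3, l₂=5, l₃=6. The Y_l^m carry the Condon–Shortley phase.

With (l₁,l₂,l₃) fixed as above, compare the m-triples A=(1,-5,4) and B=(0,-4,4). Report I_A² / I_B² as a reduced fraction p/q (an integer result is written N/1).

6/5

Same 3,5,6: normalisation and zero-m 3j drop out of the ratio.
A: Δ: 2! 4! 8! / 15! → 1/675675; sum: t=0:+1/322560 = 1/322560; 3j²(3 5 6; 1 -5 4) = Δ·Π!·Σ² = 18/1001  (sign +1)
B: Δ: 2! 4! 8! / 15! → 1/675675; sum: t=0:+1/60480 t=1:−1/161280 = 1/96768; 3j²(3 5 6; 0 -4 4) = Δ·Π!·Σ² = 15/1001  (sign +1)
I_A²/I_B² = (18/1001)/(15/1001) = 6/5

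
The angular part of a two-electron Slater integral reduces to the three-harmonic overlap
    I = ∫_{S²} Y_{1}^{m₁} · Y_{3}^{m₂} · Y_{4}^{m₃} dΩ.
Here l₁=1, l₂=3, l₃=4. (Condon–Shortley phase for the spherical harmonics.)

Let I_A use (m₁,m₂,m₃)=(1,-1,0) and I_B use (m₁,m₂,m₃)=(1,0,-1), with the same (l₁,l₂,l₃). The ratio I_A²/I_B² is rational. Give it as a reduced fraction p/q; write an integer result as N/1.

Same 1,3,4: normalisation and zero-m 3j drop out of the ratio.
A: Δ: 0! 2! 6! / 9! → 1/252; sum: t=0:+1/96 = 1/96; 3j²(1 3 4; 1 -1 0) = Δ·Π!·Σ² = 1/42  (sign +1)
B: Δ: 0! 2! 6! / 9! → 1/252; sum: t=0:+1/72 = 1/72; 3j²(1 3 4; 1 0 -1) = Δ·Π!·Σ² = 5/126  (sign -1)
I_A²/I_B² = (1/42)/(5/126) = 3/5

3/5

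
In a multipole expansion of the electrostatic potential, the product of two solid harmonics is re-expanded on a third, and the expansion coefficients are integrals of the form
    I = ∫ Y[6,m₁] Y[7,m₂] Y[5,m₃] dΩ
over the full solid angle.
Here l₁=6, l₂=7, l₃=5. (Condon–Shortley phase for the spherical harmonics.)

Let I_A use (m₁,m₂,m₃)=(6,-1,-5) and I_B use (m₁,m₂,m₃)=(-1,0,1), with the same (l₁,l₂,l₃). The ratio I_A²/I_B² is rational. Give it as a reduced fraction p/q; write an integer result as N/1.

165/128

Same 6,7,5: normalisation and zero-m 3j drop out of the ratio.
A: Δ: 8! 4! 6! / 19! → 1/174594420; sum: t=0:+1/696729600 = 1/696729600; 3j²(6 7 5; 6 -1 -5) = Δ·Π!·Σ² = 5/8398  (sign +1)
B: Δ: 8! 4! 6! / 19! → 1/174594420; sum: t=3:−1/829440 t=4:+1/124416 t=5:−1/138240 t=6:+1/1036800 t=7:−1/87091200 = 1/1814400; 3j²(6 7 5; -1 0 1) = Δ·Π!·Σ² = 64/138567  (sign +1)
I_A²/I_B² = (5/8398)/(64/138567) = 165/128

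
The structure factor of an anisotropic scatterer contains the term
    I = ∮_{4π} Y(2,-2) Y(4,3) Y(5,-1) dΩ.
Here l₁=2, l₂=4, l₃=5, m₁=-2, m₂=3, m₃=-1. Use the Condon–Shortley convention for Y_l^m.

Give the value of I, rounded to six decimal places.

l₁+l₂+l₃=11 is odd: 3j(l;000)=0 ⇒ I=0

0.000000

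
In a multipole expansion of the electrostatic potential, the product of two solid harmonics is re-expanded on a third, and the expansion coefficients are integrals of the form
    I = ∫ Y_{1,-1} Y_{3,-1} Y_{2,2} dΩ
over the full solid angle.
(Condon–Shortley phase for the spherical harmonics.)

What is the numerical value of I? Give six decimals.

-0.082589

m-sum 0 ✓  L=6 even ✓  2≤2≤4 ✓
Π(2lᵢ+1) = 3×7×5 = 105
triangle coeff Δ(1,3,2) = 1/105
Σ_t [1,1]: t=1:−1/4 = -1/4
(3j)²=3/35 [(1 3 2; 0 0 0)], sign=-1
Σ_t [2,2]: t=2:+1/48 = 1/48
(3j)²=1/105 [(1 3 2; -1 -1 2)], sign=+1
⇒ 4πI² = 3/35
I = (-1)√(3/35/(4π)) = -0.08258890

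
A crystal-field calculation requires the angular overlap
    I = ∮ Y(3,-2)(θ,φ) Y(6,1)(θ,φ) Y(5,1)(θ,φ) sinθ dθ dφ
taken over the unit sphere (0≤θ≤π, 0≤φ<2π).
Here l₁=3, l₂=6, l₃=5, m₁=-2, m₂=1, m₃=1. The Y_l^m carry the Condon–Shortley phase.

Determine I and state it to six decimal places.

0.134828

Checks pass: Σm=0; 14 even; l₃=5∈[3,9].
(2·3+1)(2·6+1)(2·5+1) = 1001
Δ: 4! 2! 8! / 15! → 1/675675
sum: t=1:−1/8640 t=2:+1/2304 t=3:−1/8640 = 7/34560
3j²(3 6 5; 0 0 0) = Δ·Π!·Σ² = 7/429  (sign -1)
sum: t=3:−1/6912 t=4:+1/17280 = -1/11520
3j²(3 6 5; -2 1 1) = Δ·Π!·Σ² = 2/143  (sign -1)
combine: 4πI² = 1001·7/429·2/143 = 98/429
take √, sign +1: I = 0.13482780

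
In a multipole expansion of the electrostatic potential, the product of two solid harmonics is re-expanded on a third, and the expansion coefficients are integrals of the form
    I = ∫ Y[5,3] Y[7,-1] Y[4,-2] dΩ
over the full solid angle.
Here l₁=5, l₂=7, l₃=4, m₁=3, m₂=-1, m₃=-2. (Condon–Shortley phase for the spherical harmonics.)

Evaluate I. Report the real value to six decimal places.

m-sum 0 ✓  L=16 even ✓  2≤4≤12 ✓
Π(2lᵢ+1) = 11×15×9 = 1485
triangle coeff Δ(5,7,4) = 1/6126120
Σ_t [3,5]: t=3:−1/69120 t=4:+1/20736 t=5:−1/69120 = 1/51840
(3j)²=280/21879 [(5 7 4; 0 0 0)], sign=+1
Σ_t [0,2]: t=0:+1/58060800 t=1:−1/604800 t=2:+1/138240 = 13/2322432
(3j)²=1625/94248 [(5 7 4; 3 -1 -2)], sign=+1
⇒ 4πI² = 3125/9537
I = (+1)√(3125/9537/(4π)) = 0.16147831

0.161478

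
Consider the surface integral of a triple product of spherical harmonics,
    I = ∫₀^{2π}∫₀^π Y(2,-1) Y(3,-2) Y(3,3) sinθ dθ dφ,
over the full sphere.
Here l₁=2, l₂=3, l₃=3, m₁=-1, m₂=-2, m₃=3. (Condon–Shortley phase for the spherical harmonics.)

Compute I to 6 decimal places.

Checks pass: Σm=0; 8 even; l₃=3∈[1,5].
(2·2+1)(2·3+1)(2·3+1) = 245
Δ: 2! 2! 4! / 9! → 1/3780
sum: t=0:+1/24 t=1:−1/4 t=2:+1/24 = -1/6
3j²(2 3 3; 0 0 0) = Δ·Π!·Σ² = 4/105  (sign +1)
sum: t=1:−1/48 = -1/48
3j²(2 3 3; -1 -2 3) = Δ·Π!·Σ² = 5/84  (sign -1)
combine: 4πI² = 245·4/105·5/84 = 5/9
take √, sign -1: I = -0.21026104

-0.210261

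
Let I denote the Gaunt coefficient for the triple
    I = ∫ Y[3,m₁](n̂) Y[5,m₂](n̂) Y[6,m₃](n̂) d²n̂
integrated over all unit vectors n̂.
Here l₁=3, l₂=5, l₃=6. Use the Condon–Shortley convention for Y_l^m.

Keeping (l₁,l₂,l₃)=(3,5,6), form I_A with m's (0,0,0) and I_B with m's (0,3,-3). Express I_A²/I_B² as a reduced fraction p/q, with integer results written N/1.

49/3

l's match ⇒ only the (l;m) 3-j factors differ between A and B.
A: triangle coeff Δ(3,5,6) = 1/675675; Σ_t [0,2]: t=0:+1/8640 t=1:−1/2304 t=2:+1/8640 = -7/34560; (3j)²=7/429 [(3 5 6; 0 0 0)], sign=-1
B: triangle coeff Δ(3,5,6) = 1/675675; Σ_t [0,2]: t=0:+1/483840 t=1:−1/20160 t=2:+1/17280 = 1/96768; (3j)²=1/1001 [(3 5 6; 0 3 -3)], sign=-1
I_A²/I_B² = (7/429)/(1/1001) = 49/3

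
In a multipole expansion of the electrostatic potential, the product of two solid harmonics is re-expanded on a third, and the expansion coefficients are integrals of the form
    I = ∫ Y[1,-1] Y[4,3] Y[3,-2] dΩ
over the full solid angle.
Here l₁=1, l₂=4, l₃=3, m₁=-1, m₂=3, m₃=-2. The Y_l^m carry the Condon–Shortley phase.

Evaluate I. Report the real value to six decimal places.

-0.282095

Rules hold: Σm=0, L=8 even, 3≤3≤5.
N = 3·9·7 = 189
Δ = 2!·0!·6!/9! = 1/252
Racah Σ t=1..1: t=1:−1/36 = -1/36
⇒ 3j(1 4 3; 0 0 0)² = 4/63, sgn +1
Racah Σ t=2..2: t=2:+1/240 = 1/240
⇒ 3j(1 4 3; -1 3 -2)² = 1/12, sgn -1
4πI² = N·(3j₀)²·(3jₘ)² = 1/1
I = -1·√(1/4π) = -0.28209479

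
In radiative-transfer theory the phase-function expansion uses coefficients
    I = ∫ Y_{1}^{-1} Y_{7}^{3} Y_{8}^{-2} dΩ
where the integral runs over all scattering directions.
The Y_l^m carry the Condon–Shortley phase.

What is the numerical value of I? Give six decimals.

0.118504

Rules hold: Σm=0, L=16 even, 6≤8≤8.
N = 3·15·17 = 765
Δ = 0!·2!·14!/17! = 1/2040
Racah Σ t=0..0: t=0:+1/25401600 = 1/25401600
⇒ 3j(1 7 8; 0 0 0)² = 8/255, sgn +1
Racah Σ t=0..0: t=0:+1/174182400 = 1/174182400
⇒ 3j(1 7 8; -1 3 -2)² = 1/136, sgn +1
4πI² = N·(3j₀)²·(3jₘ)² = 3/17
I = +1·√(0.176471/4π) = 0.11850352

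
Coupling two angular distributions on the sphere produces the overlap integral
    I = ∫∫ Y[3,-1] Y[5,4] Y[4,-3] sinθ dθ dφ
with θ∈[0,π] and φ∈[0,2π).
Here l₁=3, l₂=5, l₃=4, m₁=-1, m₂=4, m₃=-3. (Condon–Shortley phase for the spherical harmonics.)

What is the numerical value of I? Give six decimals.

m-sum 0 ✓  L=12 even ✓  2≤4≤8 ✓
Π(2lᵢ+1) = 7×11×9 = 693
triangle coeff Δ(3,5,4) = 1/180180
Σ_t [1,3]: t=1:−1/576 t=2:+1/144 t=3:−1/576 = 1/288
(3j)²=20/1001 [(3 5 4; 0 0 0)], sign=+1
Σ_t [3,4]: t=3:−1/4320 t=4:+1/5760 = -1/17280
(3j)²=7/4290 [(3 5 4; -1 4 -3)], sign=+1
⇒ 4πI² = 42/1859
I = (+1)√(42/1859/(4π)) = 0.04240138

0.042401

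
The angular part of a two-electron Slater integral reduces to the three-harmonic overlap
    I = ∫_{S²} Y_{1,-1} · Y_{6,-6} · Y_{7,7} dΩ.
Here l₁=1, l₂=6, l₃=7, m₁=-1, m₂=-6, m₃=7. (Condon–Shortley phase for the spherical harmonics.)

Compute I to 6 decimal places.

-0.333779

m-sum 0 ✓  L=14 even ✓  5≤7≤7 ✓
Π(2lᵢ+1) = 3×13×15 = 585
triangle coeff Δ(1,6,7) = 1/1365
Σ_t [0,0]: t=0:+1/518400 = 1/518400
(3j)²=7/195 [(1 6 7; 0 0 0)], sign=-1
Σ_t [0,0]: t=0:+1/958003200 = 1/958003200
(3j)²=1/15 [(1 6 7; -1 -6 7)], sign=+1
⇒ 4πI² = 7/5
I = (-1)√(7/5/(4π)) = -0.33377906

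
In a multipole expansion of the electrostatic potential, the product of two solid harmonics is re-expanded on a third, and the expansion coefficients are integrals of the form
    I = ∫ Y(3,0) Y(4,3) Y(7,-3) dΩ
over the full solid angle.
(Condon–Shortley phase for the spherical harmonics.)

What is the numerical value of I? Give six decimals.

-0.147623

Checks pass: Σm=0; 14 even; l₃=7∈[1,7].
(2·3+1)(2·4+1)(2·7+1) = 945
Δ: 0! 6! 8! / 15! → 1/45045
sum: t=0:+1/20736 = 1/20736
3j²(3 4 7; 0 0 0) = Δ·Π!·Σ² = 35/1287  (sign -1)
sum: t=0:+1/181440 = 1/181440
3j²(3 4 7; 0 3 -3) = Δ·Π!·Σ² = 32/3003  (sign +1)
combine: 4πI² = 945·35/1287·32/3003 = 5600/20449
take √, sign -1: I = -0.14762267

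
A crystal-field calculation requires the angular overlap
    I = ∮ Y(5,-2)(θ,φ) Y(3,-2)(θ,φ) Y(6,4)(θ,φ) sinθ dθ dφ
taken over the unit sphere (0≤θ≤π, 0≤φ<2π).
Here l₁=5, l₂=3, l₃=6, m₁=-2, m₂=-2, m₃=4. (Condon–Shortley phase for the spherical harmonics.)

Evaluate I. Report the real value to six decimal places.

0.088266

m-sum 0 ✓  L=14 even ✓  2≤6≤8 ✓
Π(2lᵢ+1) = 11×7×13 = 1001
triangle coeff Δ(5,3,6) = 1/675675
Σ_t [0,2]: t=0:+1/8640 t=1:−1/2304 t=2:+1/8640 = -7/34560
(3j)²=7/429 [(5 3 6; 0 0 0)], sign=-1
Σ_t [0,1]: t=0:+1/60480 t=1:−1/34560 = -1/80640
(3j)²=6/1001 [(5 3 6; -2 -2 4)], sign=-1
⇒ 4πI² = 14/143
I = (+1)√(14/143/(4π)) = 0.08826552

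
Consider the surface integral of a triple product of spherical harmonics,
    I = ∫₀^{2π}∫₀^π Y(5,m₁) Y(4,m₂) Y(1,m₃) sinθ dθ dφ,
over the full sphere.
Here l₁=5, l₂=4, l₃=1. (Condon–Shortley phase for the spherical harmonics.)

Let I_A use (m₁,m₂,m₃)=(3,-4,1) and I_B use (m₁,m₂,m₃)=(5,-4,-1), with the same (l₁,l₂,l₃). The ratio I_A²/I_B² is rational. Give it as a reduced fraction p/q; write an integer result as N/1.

1/45

Same 5,4,1: normalisation and zero-m 3j drop out of the ratio.
A: Δ: 8! 2! 0! / 11! → 1/495; sum: t=0:+1/80640 = 1/80640; 3j²(5 4 1; 3 -4 1) = Δ·Π!·Σ² = 1/495  (sign +1)
B: Δ: 8! 2! 0! / 11! → 1/495; sum: t=0:+1/80640 = 1/80640; 3j²(5 4 1; 5 -4 -1) = Δ·Π!·Σ² = 1/11  (sign +1)
I_A²/I_B² = (1/495)/(1/11) = 1/45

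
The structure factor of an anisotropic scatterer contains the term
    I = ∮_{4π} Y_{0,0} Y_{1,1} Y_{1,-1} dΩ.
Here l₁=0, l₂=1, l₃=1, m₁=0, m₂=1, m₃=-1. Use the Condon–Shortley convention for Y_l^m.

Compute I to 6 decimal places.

-0.282095

m-sum 0 ✓  L=2 even ✓  1≤1≤1 ✓
Π(2lᵢ+1) = 1×3×3 = 9
triangle coeff Δ(0,1,1) = 1/3
Σ_t [0,0]: t=0:+1/1 = 1/1
(3j)²=1/3 [(0 1 1; 0 0 0)], sign=-1
Σ_t [0,0]: t=0:+1/2 = 1/2
(3j)²=1/3 [(0 1 1; 0 1 -1)], sign=+1
⇒ 4πI² = 1/1
I = (-1)√(1/1/(4π)) = -0.28209479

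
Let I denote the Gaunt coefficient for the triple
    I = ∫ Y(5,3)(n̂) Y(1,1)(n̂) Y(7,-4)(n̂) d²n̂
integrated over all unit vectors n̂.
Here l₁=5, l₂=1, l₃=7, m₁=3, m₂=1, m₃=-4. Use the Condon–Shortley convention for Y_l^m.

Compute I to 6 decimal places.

0.000000

|5−1|≤7≤5+1 violated ⇒ I = 0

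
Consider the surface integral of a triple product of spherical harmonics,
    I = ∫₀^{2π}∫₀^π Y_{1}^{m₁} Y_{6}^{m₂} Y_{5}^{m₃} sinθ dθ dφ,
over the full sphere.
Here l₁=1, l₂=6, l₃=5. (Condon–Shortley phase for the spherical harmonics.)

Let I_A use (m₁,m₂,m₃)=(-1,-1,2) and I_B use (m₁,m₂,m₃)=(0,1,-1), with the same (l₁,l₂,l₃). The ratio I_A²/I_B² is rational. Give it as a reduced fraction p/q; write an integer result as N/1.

l's match ⇒ only the (l;m) 3-j factors differ between A and B.
A: triangle coeff Δ(1,6,5) = 1/858; Σ_t [2,2]: t=2:+1/60480 = 1/60480; (3j)²=5/429 [(1 6 5; -1 -1 2)], sign=-1
B: triangle coeff Δ(1,6,5) = 1/858; Σ_t [1,1]: t=1:−1/17280 = -1/17280; (3j)²=35/858 [(1 6 5; 0 1 -1)], sign=-1
I_A²/I_B² = (5/429)/(35/858) = 2/7

2/7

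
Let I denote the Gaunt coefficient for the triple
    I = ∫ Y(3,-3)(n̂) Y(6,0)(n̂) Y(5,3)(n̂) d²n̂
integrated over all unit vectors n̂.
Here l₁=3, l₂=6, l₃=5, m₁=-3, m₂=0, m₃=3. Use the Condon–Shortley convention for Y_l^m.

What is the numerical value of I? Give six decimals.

-0.110086

Checks pass: Σm=0; 14 even; l₃=5∈[3,9].
(2·3+1)(2·6+1)(2·5+1) = 1001
Δ: 4! 2! 8! / 15! → 1/675675
sum: t=1:−1/8640 t=2:+1/2304 t=3:−1/8640 = 7/34560
3j²(3 6 5; 0 0 0) = Δ·Π!·Σ² = 7/429  (sign -1)
sum: t=4:+1/69120 = 1/69120
3j²(3 6 5; -3 0 3) = Δ·Π!·Σ² = 4/429  (sign +1)
combine: 4πI² = 1001·7/429·4/429 = 196/1287
take √, sign -1: I = -0.11008644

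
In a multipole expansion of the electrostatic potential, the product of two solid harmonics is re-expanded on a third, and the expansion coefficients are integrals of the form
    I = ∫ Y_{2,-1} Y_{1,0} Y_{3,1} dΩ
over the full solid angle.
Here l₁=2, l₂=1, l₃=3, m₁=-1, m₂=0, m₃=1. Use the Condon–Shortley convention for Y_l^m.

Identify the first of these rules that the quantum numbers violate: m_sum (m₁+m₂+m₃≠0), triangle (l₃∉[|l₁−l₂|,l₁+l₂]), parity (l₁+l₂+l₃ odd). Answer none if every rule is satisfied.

Σmᵢ = 0  ✓
l₃∈[|l₁−l₂|,l₁+l₂]=[1,3], have l₃=3  ✓
Σlᵢ = 6 ⇒ even  ✓

none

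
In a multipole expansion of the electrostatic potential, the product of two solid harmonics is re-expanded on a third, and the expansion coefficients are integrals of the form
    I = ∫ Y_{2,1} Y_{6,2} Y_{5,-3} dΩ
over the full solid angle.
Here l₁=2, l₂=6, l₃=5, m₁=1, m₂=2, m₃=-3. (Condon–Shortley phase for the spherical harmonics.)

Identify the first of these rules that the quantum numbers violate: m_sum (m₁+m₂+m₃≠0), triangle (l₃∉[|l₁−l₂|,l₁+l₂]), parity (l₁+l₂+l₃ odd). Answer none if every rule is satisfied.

m₁+m₂+m₃ = 1 + 2 − 3 = 0  ✓
triangle: |2−6|=4 ≤ l₃=5 ≤ 2+6=8  ✓
parity: l₁+l₂+l₃ = 13 is odd  ✗

parity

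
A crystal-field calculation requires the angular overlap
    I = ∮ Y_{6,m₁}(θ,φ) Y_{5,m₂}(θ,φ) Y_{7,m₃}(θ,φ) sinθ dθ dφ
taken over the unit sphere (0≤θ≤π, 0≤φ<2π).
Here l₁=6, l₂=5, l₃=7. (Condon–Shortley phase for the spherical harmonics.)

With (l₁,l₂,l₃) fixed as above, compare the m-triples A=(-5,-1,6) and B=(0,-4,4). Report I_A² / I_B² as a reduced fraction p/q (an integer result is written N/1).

l's match ⇒ only the (l;m) 3-j factors differ between A and B.
A: triangle coeff Δ(6,5,7) = 1/174594420; Σ_t [3,4]: t=3:−1/29030400 t=4:+1/87091200 = -1/43545600; (3j)²=88/6783 [(6 5 7; -5 -1 6)], sign=+1
B: triangle coeff Δ(6,5,7) = 1/174594420; Σ_t [0,1]: t=0:+1/4147200 t=1:−1/3110400 = -1/12441600; (3j)²=7/4199 [(6 5 7; 0 -4 4)], sign=+1
I_A²/I_B² = (88/6783)/(7/4199) = 1144/147

1144/147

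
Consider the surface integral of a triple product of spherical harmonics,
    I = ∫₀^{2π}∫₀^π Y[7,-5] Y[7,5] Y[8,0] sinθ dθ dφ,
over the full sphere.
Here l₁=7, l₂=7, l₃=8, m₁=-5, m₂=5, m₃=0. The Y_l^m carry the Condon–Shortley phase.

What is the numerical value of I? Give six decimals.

m-sum 0 ✓  L=22 even ✓  0≤8≤14 ✓
Π(2lᵢ+1) = 15×15×17 = 3825
triangle coeff Δ(7,7,8) = 1/22086194130
Σ_t [0,6]: t=0:+1/18289152000 t=1:−1/248832000 t=2:+1/24883200 t=3:−1/11943936 t=4:+1/24883200 t=5:−1/248832000 t=6:+1/18289152000 = -11/975421440
(3j)²=1750/289731 [(7 7 8; 0 0 0)], sign=-1
Σ_t [4,6]: t=4:+1/78033715200 t=5:−1/3048192000 t=6:+1/1492992000 = 83/234101145600
(3j)²=34445/4056234 [(7 7 8; -5 5 0)], sign=+1
⇒ 4πI² = 107640625/548653937
I = (-1)√(107640625/548653937/(4π)) = -0.12494933

-0.124949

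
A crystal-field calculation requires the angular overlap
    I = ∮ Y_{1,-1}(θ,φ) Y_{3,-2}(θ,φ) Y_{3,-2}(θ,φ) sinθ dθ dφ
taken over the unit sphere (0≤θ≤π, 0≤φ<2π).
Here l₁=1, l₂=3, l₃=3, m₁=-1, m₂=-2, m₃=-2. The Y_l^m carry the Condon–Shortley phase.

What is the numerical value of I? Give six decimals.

m-sum = -1 − 2 − 2 = -5 ≠ 0 ⇒ I = 0

0.000000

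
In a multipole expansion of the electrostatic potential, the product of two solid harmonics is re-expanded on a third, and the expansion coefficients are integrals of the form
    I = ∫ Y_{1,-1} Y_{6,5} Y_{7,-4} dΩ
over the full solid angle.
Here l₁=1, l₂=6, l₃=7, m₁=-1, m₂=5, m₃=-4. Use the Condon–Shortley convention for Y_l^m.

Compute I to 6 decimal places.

0.060604

Rules hold: Σm=0, L=14 even, 5≤7≤7.
N = 3·13·15 = 585
Δ = 0!·2!·12!/15! = 1/1365
Racah Σ t=0..0: t=0:+1/518400 = 1/518400
⇒ 3j(1 6 7; 0 0 0)² = 7/195, sgn -1
Racah Σ t=0..0: t=0:+1/79833600 = 1/79833600
⇒ 3j(1 6 7; -1 5 -4)² = 1/455, sgn -1
4πI² = N·(3j₀)²·(3jₘ)² = 3/65
I = +1·√(0.0461538/4π) = 0.06060368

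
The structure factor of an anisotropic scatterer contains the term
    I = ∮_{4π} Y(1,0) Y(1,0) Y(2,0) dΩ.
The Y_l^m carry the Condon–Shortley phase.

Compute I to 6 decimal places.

0.252313

m-sum 0 ✓  L=4 even ✓  0≤2≤2 ✓
Π(2lᵢ+1) = 3×3×5 = 45
triangle coeff Δ(1,1,2) = 1/30
Σ_t [0,0]: t=0:+1/1 = 1/1
(3j)²=2/15 [(1 1 2; 0 0 0)], sign=+1
(m-triple is (0,0,0) — same symbol as above.)
⇒ 4πI² = 4/5
I = (+1)√(4/5/(4π)) = 0.25231325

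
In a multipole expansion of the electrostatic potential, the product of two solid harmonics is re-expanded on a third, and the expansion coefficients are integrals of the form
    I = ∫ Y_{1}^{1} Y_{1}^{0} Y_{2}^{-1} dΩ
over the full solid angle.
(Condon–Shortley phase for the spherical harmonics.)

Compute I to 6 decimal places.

Rules hold: Σm=0, L=4 even, 0≤2≤2.
N = 3·3·5 = 45
Δ = 0!·2!·2!/5! = 1/30
Racah Σ t=0..0: t=0:+1/1 = 1/1
⇒ 3j(1 1 2; 0 0 0)² = 2/15, sgn +1
Racah Σ t=0..0: t=0:+1/2 = 1/2
⇒ 3j(1 1 2; 1 0 -1)² = 1/10, sgn -1
4πI² = N·(3j₀)²·(3jₘ)² = 3/5
I = -1·√(0.6/4π) = -0.21850969

-0.218510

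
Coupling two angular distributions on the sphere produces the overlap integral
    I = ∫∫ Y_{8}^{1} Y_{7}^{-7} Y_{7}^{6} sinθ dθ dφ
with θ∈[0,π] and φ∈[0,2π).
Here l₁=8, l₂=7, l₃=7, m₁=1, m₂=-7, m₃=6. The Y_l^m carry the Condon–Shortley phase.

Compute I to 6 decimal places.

Checks pass: Σm=0; 22 even; l₃=7∈[1,15].
(2·8+1)(2·7+1)(2·7+1) = 3825
Δ: 8! 8! 6! / 23! → 1/22086194130
sum: t=1:−1/18289152000 t=2:+1/248832000 t=3:−1/24883200 t=4:+1/11943936 t=5:−1/24883200 t=6:+1/248832000 t=7:−1/18289152000 = 11/975421440
3j²(8 7 7; 0 0 0) = Δ·Π!·Σ² = 1750/289731  (sign -1)
sum: t=0:+1/146313216000 = 1/146313216000
3j²(8 7 7; 1 -7 6) = Δ·Π!·Σ² = 78/37145  (sign -1)
combine: 4πI² = 3825·1750/289731·78/37145 = 157500/3246473
take √, sign +1: I = 0.06213402

0.062134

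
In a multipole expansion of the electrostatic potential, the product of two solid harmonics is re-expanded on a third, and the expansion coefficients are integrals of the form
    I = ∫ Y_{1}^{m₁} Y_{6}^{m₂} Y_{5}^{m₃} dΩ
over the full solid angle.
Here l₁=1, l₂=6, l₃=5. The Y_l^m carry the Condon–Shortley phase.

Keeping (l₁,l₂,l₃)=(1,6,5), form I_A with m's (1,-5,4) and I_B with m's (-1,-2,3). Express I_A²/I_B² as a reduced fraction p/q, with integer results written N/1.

Same 1,6,5: normalisation and zero-m 3j drop out of the ratio.
A: Δ: 2! 0! 10! / 13! → 1/858; sum: t=0:+1/725760 = 1/725760; 3j²(1 6 5; 1 -5 4) = Δ·Π!·Σ² = 5/78  (sign -1)
B: Δ: 2! 0! 10! / 13! → 1/858; sum: t=2:+1/161280 = 1/161280; 3j²(1 6 5; -1 -2 3) = Δ·Π!·Σ² = 1/143  (sign +1)
I_A²/I_B² = (5/78)/(1/143) = 55/6

55/6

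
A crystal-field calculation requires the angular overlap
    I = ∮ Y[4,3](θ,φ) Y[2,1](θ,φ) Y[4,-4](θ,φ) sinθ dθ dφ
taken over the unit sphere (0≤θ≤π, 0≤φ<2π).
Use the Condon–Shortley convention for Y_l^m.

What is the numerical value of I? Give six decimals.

0.198645

m-sum 0 ✓  L=10 even ✓  2≤4≤6 ✓
Π(2lᵢ+1) = 9×5×9 = 405
triangle coeff Δ(4,2,4) = 1/13860
Σ_t [0,2]: t=0:+1/192 t=1:−1/36 t=2:+1/192 = -5/288
(3j)²=20/693 [(4 2 4; 0 0 0)], sign=-1
Σ_t [1,1]: t=1:−1/1440 = -1/1440
(3j)²=7/165 [(4 2 4; 3 1 -4)], sign=-1
⇒ 4πI² = 60/121
I = (+1)√(60/121/(4π)) = 0.19864517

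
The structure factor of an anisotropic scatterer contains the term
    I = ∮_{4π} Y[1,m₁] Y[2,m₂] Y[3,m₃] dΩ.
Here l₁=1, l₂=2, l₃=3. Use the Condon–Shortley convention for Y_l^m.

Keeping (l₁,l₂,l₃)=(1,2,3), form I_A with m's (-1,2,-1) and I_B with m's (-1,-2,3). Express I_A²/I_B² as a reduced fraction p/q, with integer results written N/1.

1/15

Same 1,2,3: normalisation and zero-m 3j drop out of the ratio.
A: Δ: 0! 2! 4! / 7! → 1/105; sum: t=0:+1/48 = 1/48; 3j²(1 2 3; -1 2 -1) = Δ·Π!·Σ² = 1/105  (sign +1)
B: Δ: 0! 2! 4! / 7! → 1/105; sum: t=0:+1/48 = 1/48; 3j²(1 2 3; -1 -2 3) = Δ·Π!·Σ² = 1/7  (sign +1)
I_A²/I_B² = (1/105)/(1/7) = 1/15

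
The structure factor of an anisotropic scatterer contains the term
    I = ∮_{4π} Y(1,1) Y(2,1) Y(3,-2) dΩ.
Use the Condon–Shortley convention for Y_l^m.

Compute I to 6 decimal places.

Checks pass: Σm=0; 6 even; l₃=3∈[1,3].
(2·1+1)(2·2+1)(2·3+1) = 105
Δ: 0! 2! 4! / 7! → 1/105
sum: t=0:+1/4 = 1/4
3j²(1 2 3; 0 0 0) = Δ·Π!·Σ² = 3/35  (sign -1)
sum: t=0:+1/12 = 1/12
3j²(1 2 3; 1 1 -2) = Δ·Π!·Σ² = 2/21  (sign -1)
combine: 4πI² = 105·3/35·2/21 = 6/7
take √, sign +1: I = 0.26116903

0.261169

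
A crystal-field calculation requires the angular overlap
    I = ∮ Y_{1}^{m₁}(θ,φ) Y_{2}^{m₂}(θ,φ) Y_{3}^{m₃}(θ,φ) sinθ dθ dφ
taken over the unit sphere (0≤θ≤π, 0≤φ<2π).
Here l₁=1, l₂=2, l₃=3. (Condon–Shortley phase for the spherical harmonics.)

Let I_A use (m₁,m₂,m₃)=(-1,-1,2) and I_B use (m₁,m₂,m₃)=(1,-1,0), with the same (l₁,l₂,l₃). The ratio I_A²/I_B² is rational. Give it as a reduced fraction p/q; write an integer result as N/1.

10/3

Same 1,2,3: normalisation and zero-m 3j drop out of the ratio.
A: Δ: 0! 2! 4! / 7! → 1/105; sum: t=0:+1/12 = 1/12; 3j²(1 2 3; -1 -1 2) = Δ·Π!·Σ² = 2/21  (sign -1)
B: Δ: 0! 2! 4! / 7! → 1/105; sum: t=0:+1/12 = 1/12; 3j²(1 2 3; 1 -1 0) = Δ·Π!·Σ² = 1/35  (sign -1)
I_A²/I_B² = (2/21)/(1/35) = 10/3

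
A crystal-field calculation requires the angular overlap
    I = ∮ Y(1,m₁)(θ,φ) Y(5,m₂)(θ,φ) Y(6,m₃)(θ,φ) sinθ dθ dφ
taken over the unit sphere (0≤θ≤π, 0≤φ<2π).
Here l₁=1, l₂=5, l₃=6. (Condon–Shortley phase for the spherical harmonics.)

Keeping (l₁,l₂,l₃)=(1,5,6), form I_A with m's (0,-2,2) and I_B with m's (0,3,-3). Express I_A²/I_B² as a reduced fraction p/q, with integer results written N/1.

l's match ⇒ only the (l;m) 3-j factors differ between A and B.
A: triangle coeff Δ(1,5,6) = 1/858; Σ_t [0,0]: t=0:+1/30240 = 1/30240; (3j)²=16/429 [(1 5 6; 0 -2 2)], sign=+1
B: triangle coeff Δ(1,5,6) = 1/858; Σ_t [0,0]: t=0:+1/80640 = 1/80640; (3j)²=9/286 [(1 5 6; 0 3 -3)], sign=-1
I_A²/I_B² = (16/429)/(9/286) = 32/27

32/27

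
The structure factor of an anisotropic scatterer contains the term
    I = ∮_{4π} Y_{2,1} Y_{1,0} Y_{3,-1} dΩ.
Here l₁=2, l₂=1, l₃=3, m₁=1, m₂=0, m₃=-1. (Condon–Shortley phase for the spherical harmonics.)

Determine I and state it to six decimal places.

-0.233597

Checks pass: Σm=0; 6 even; l₃=3∈[1,3].
(2·2+1)(2·1+1)(2·3+1) = 105
Δ: 0! 4! 2! / 7! → 1/105
sum: t=0:+1/4 = 1/4
3j²(2 1 3; 0 0 0) = Δ·Π!·Σ² = 3/35  (sign -1)
sum: t=0:+1/6 = 1/6
3j²(2 1 3; 1 0 -1) = Δ·Π!·Σ² = 8/105  (sign +1)
combine: 4πI² = 105·3/35·8/105 = 24/35
take √, sign -1: I = -0.23359668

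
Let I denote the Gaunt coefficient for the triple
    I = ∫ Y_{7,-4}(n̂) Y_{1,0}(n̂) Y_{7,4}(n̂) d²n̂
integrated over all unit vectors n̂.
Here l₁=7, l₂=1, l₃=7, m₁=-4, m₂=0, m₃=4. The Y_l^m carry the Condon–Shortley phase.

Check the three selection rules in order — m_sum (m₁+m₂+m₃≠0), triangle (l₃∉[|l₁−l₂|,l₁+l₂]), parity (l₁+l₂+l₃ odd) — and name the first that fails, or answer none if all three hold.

m₁+m₂+m₃ = -4 + 0 + 4 = 0  ✓
triangle: |7−1|=6 ≤ l₃=7 ≤ 7+1=8  ✓
parity: l₁+l₂+l₃ = 15 is odd  ✗

parity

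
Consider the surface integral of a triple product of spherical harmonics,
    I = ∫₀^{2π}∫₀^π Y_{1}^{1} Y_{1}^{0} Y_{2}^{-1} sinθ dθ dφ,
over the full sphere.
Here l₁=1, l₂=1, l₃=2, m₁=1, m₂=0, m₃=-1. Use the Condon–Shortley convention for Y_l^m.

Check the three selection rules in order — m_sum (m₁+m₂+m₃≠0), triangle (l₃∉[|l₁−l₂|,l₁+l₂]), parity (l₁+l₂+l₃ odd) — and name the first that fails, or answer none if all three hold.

Σmᵢ = 0  ✓
l₃∈[|l₁−l₂|,l₁+l₂]=[0,2], have l₃=2  ✓
Σlᵢ = 4 ⇒ even  ✓

none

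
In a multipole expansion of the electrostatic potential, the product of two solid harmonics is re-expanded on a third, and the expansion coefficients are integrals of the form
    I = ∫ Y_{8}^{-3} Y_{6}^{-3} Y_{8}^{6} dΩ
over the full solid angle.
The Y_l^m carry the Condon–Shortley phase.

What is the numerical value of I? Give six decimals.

m-sum 0 ✓  L=22 even ✓  2≤8≤14 ✓
Π(2lᵢ+1) = 17×13×17 = 3757
triangle coeff Δ(8,6,8) = 1/13742520792
Σ_t [0,6]: t=0:+1/41803776000 t=1:−1/435456000 t=2:+1/39813120 t=3:−1/18662400 t=4:+1/39813120 t=5:−1/435456000 t=6:+1/41803776000 = -11/1393459200
(3j)²=600/96577 [(8 6 8; 0 0 0)], sign=-1
Σ_t [1,3]: t=1:−1/20901888000 t=2:+1/2090188800 t=3:−1/2090188800 = -1/20901888000
(3j)²=9/29716 [(8 6 8; -3 -3 6)], sign=-1
⇒ 4πI² = 1350/190969
I = (+1)√(1350/190969/(4π)) = 0.02371813

0.023718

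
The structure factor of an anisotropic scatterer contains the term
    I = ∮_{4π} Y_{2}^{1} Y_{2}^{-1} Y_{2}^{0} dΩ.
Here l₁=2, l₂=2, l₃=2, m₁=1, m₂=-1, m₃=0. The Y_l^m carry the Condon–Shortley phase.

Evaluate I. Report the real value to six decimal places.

-0.090112

Rules hold: Σm=0, L=6 even, 0≤2≤4.
N = 5·5·5 = 125
Δ = 2!·2!·2!/7! = 1/630
Racah Σ t=0..2: t=0:+1/8 t=1:−1/1 t=2:+1/8 = -3/4
⇒ 3j(2 2 2; 0 0 0)² = 2/35, sgn -1
Racah Σ t=0..1: t=0:+1/2 t=1:−1/4 = 1/4
⇒ 3j(2 2 2; 1 -1 0)² = 1/70, sgn +1
4πI² = N·(3j₀)²·(3jₘ)² = 5/49
I = -1·√(0.102041/4π) = -0.09011188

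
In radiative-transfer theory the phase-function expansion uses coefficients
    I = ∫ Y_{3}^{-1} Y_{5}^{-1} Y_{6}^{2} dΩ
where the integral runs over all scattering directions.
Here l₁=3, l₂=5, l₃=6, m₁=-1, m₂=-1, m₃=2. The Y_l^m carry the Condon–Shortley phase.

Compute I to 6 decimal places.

m-sum 0 ✓  L=14 even ✓  2≤6≤8 ✓
Π(2lᵢ+1) = 7×11×13 = 1001
triangle coeff Δ(3,5,6) = 1/675675
Σ_t [0,2]: t=0:+1/8640 t=1:−1/2304 t=2:+1/8640 = -7/34560
(3j)²=7/429 [(3 5 6; 0 0 0)], sign=-1
Σ_t [0,2]: t=0:+1/27648 t=1:−1/4320 t=2:+1/11520 = -1/9216
(3j)²=2/143 [(3 5 6; -1 -1 2)], sign=-1
⇒ 4πI² = 98/429
I = (+1)√(98/429/(4π)) = 0.13482780

0.134828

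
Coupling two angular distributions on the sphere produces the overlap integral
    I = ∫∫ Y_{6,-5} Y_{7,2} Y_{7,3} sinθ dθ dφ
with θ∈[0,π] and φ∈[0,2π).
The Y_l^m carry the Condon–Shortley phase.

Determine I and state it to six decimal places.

m-sum 0 ✓  L=20 even ✓  1≤7≤13 ✓
Π(2lᵢ+1) = 13×15×15 = 2925
triangle coeff Δ(6,7,7) = 1/2444321880
Σ_t [0,6]: t=0:+1/2612736000 t=1:−1/20736000 t=2:+1/1658880 t=3:−1/746496 t=4:+1/1658880 t=5:−1/20736000 t=6:+1/2612736000 = -1/4354560
(3j)²=1000/138567 [(6 7 7; 0 0 0)], sign=+1
Σ_t [5,6]: t=5:−1/49766400 t=6:+1/62208000 = -1/248832000
(3j)²=21/20995 [(6 7 7; -5 2 3)], sign=-1
⇒ 4πI² = 315000/14919047
I = (-1)√(315000/14919047/(4π)) = -0.04099018

-0.040990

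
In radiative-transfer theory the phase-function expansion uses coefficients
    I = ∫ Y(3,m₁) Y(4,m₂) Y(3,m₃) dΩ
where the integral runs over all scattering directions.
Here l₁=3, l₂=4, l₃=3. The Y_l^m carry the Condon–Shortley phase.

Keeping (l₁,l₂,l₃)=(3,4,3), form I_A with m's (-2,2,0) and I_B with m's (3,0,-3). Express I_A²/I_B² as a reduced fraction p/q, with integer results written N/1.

1/3

l's match ⇒ only the (l;m) 3-j factors differ between A and B.
A: triangle coeff Δ(3,4,3) = 1/34650; Σ_t [3,4]: t=3:−1/72 t=4:+1/96 = -1/288; (3j)²=1/462 [(3 4 3; -2 2 0)], sign=+1
B: triangle coeff Δ(3,4,3) = 1/34650; Σ_t [0,0]: t=0:+1/1152 = 1/1152; (3j)²=1/154 [(3 4 3; 3 0 -3)], sign=+1
I_A²/I_B² = (1/462)/(1/154) = 1/3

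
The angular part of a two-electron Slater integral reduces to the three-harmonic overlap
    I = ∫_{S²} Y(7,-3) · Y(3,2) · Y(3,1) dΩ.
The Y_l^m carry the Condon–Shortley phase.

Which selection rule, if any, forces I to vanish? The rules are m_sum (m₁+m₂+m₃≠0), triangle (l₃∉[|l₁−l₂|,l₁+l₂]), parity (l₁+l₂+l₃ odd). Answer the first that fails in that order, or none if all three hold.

triangle

azimuthal sum: -3 + 2 + 1 = 0  ✓
4 ≤ 3 ≤ 10 (triangle on l)  ✗
L = 7 + 3 + 3 = 13 (odd)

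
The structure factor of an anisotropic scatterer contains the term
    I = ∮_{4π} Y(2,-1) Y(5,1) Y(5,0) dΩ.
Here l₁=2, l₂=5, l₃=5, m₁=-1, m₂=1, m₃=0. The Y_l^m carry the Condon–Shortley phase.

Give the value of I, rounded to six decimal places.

Rules hold: Σm=0, L=12 even, 3≤5≤7.
N = 5·11·11 = 605
Δ = 2!·2!·8!/13! = 1/38610
Racah Σ t=0..2: t=0:+1/2880 t=1:−1/576 t=2:+1/2880 = -1/960
⇒ 3j(2 5 5; 0 0 0)² = 10/429, sgn +1
Racah Σ t=1..2: t=1:−1/1440 t=2:+1/1152 = 1/5760
⇒ 3j(2 5 5; -1 1 0)² = 1/858, sgn -1
4πI² = N·(3j₀)²·(3jₘ)² = 25/1521
I = -1·√(0.0164366/4π) = -0.03616600

-0.036166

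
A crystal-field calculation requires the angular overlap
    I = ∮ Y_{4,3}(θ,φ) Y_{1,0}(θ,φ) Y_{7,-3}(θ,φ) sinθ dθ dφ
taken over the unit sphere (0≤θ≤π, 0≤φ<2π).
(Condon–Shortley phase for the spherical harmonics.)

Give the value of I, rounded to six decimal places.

l₃=7 ∉ [3,5] — triangle fails ⇒ I = 0

0.000000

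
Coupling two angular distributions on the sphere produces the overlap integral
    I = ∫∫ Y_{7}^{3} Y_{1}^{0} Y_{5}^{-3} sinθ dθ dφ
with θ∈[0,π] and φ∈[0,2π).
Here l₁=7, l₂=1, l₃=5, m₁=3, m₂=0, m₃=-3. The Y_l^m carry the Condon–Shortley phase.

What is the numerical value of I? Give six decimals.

0.000000

triangle: need 6≤l₃≤8, have 5; I=0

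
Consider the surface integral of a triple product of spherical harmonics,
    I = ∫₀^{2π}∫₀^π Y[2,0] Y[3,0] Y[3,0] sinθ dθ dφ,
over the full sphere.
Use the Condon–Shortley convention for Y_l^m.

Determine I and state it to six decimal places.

0.168209

Rules hold: Σm=0, L=8 even, 1≤3≤5.
N = 5·7·7 = 245
Δ = 2!·2!·4!/9! = 1/3780
Racah Σ t=0..2: t=0:+1/24 t=1:−1/4 t=2:+1/24 = -1/6
⇒ 3j(2 3 3; 0 0 0)² = 4/105, sgn +1
(m-triple is (0,0,0) — same symbol as above.)
4πI² = N·(3j₀)²·(3jₘ)² = 16/45
I = +1·√(0.355556/4π) = 0.16820883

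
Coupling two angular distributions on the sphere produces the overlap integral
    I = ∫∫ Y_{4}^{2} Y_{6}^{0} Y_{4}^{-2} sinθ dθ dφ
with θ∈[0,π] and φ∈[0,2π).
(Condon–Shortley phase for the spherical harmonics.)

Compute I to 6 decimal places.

-0.156478

Rules hold: Σm=0, L=14 even, 2≤4≤10.
N = 9·13·9 = 1053
Δ = 6!·2!·6!/15! = 1/1261260
Racah Σ t=2..4: t=2:+1/4608 t=3:−1/1296 t=4:+1/4608 = -7/20736
⇒ 3j(4 6 4; 0 0 0)² = 20/1287, sgn -1
Racah Σ t=0..2: t=0:+1/1036800 t=1:−1/14400 t=2:+1/4608 = 77/518400
⇒ 3j(4 6 4; 2 0 -2)² = 11/585, sgn +1
4πI² = N·(3j₀)²·(3jₘ)² = 4/13
I = -1·√(0.307692/4π) = -0.15647804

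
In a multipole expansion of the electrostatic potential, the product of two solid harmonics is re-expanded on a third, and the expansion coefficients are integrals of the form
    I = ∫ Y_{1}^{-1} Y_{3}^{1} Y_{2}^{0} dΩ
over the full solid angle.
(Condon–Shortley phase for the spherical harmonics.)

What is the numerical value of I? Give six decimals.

Checks pass: Σm=0; 6 even; l₃=2∈[2,4].
(2·1+1)(2·3+1)(2·2+1) = 105
Δ: 2! 0! 4! / 7! → 1/105
sum: t=1:−1/4 = -1/4
3j²(1 3 2; 0 0 0) = Δ·Π!·Σ² = 3/35  (sign -1)
sum: t=2:+1/8 = 1/8
3j²(1 3 2; -1 1 0) = Δ·Π!·Σ² = 2/35  (sign +1)
combine: 4πI² = 105·3/35·2/35 = 18/35
take √, sign -1: I = -0.20230066

-0.202301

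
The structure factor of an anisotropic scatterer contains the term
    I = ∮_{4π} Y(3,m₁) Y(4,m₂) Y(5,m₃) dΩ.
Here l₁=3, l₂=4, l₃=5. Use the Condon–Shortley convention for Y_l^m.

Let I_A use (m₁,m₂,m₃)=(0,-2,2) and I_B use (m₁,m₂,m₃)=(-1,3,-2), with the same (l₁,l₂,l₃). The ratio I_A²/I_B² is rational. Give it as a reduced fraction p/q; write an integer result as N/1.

Shared (l₁,l₂,l₃)=(3,4,5): N and (l;000)² cancel in I_A²/I_B².
A: Δ = 2!·4!·6!/13! = 1/180180; Racah Σ t=0..2: t=0:+1/576 t=1:−1/480 t=2:+1/8640 = -1/4320; ⇒ 3j(3 4 5; 0 -2 2)² = 1/2145, sgn +1
B: Δ = 2!·4!·6!/13! = 1/180180; Racah Σ t=1..2: t=1:−1/4320 t=2:+1/960 = 7/8640; ⇒ 3j(3 4 5; -1 3 -2)² = 343/12870, sgn -1
I_A²/I_B² = (1/2145)/(343/12870) = 6/343

6/343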